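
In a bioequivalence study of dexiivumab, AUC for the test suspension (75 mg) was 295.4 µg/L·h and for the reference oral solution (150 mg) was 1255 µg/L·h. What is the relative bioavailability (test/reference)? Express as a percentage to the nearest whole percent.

F_rel = 47%

F_rel = (AUC_test/D_test) / (AUC_ref/D_ref)
      = (295.4/75) / (1255/150)
      = 3.93867 / 8.36667 = 0.4708 = 47.08%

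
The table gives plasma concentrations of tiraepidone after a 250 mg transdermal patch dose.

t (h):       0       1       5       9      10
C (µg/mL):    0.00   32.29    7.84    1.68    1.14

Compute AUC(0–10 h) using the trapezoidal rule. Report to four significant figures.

Trapezoidal AUC_0→10:
  [0→1]: (0.00+32.29)/2 × 1 = 16.145
  [1→5]: (32.29+7.84)/2 × 4 = 80.26
  [5→9]: (7.84+1.68)/2 × 4 = 19.04
  [9→10]: (1.68+1.14)/2 × 1 = 1.41
  Sum = 116.855 µg/mL·h

AUC = 116.9 µg/mL·h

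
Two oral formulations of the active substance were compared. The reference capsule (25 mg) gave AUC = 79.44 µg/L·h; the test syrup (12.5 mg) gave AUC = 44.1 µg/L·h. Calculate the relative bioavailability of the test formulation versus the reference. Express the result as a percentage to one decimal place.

F_rel = (AUC_test/D_test) / (AUC_ref/D_ref)
      = (44.1/12.5) / (79.44/25)
      = 3.528 / 3.1776 = 1.1103 = 111.03%

F_rel = 111.0%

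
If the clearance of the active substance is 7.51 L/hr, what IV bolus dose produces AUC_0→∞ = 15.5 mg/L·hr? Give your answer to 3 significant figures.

Dose = 116 mg

Dose_iv = CL × AUC_0→∞
     = 7.51 × 15.5 = 116.405 mg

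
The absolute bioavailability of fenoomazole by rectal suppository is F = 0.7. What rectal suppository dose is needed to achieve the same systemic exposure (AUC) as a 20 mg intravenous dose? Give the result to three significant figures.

D_rectal = 28.6 mg

For equal systemic exposure: F × D_ev = D_iv
D_ev = D_iv / F = 20 / 0.7 = 28.5714 mg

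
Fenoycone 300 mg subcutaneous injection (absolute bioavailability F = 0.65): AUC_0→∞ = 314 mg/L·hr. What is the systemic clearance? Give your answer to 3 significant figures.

CL = F × Dose / AUC_0→∞
   = 0.65 × 300 / 314 = 0.621019 L/hr

CL = 0.621 L/hr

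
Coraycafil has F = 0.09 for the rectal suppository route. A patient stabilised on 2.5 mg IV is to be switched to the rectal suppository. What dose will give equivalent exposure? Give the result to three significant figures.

D_rectal = 27.8 mg

For equal systemic exposure: F × D_ev = D_iv
D_ev = D_iv / F = 2.5 / 0.09 = 27.7778 mg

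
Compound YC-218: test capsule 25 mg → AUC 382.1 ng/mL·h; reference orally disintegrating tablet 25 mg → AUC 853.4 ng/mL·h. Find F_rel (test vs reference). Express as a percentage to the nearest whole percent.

F_rel = (AUC_test/D_test) / (AUC_ref/D_ref)
      = (382.1/25) / (853.4/25)
      = 15.284 / 34.136 = 0.4477 = 44.77%

F_rel = 45%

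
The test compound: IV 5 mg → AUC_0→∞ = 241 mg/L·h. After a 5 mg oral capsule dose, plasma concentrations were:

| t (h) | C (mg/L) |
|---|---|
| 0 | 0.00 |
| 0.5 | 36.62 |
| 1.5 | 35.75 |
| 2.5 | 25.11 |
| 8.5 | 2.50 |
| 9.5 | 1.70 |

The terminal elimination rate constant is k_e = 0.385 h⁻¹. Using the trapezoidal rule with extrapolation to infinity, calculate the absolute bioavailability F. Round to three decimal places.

F = 0.685

Trapezoidal AUC_0→9.5 (oral capsule):
  [0→0.5]: (0.00+36.62)/2 × 0.5 = 9.155
  [0.5→1.5]: (36.62+35.75)/2 × 1 = 36.185
  [1.5→2.5]: (35.75+25.11)/2 × 1 = 30.43
  [2.5→8.5]: (25.11+2.50)/2 × 6 = 82.83
  [8.5→9.5]: (2.50+1.70)/2 × 1 = 2.1
  Sum = 160.7 mg/L·h
Tail: C_last/k_e = 1.70/0.385 = 4.416
AUC_0→∞ (oral capsule) = 160.7 + 4.416 = 165.116 mg/L·h
F = (AUC_ev/D_ev)/(AUC_iv/D_iv) = (165.116/5)/(241/5) = 33.0232/48.2 = 0.6851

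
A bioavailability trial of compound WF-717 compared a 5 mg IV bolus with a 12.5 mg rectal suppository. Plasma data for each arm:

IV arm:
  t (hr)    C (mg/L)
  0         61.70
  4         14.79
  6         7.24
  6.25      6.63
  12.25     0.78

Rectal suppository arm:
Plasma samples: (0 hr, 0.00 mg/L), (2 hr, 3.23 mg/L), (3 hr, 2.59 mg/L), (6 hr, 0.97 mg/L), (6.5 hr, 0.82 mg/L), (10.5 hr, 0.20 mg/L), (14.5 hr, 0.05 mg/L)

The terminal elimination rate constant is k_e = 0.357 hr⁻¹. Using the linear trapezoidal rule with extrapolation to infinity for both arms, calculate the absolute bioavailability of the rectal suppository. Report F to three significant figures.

Trapezoidal AUC_0→12.25 (IV):
  [0→4]: (61.70+14.79)/2 × 4 = 152.98
  [4→6]: (14.79+7.24)/2 × 2 = 22.03
  [6→6.25]: (7.24+6.63)/2 × 0.25 = 1.73375
  [6.25→12.25]: (6.63+0.78)/2 × 6 = 22.23
  Sum = 198.97375 mg/L·hr
IV tail: 0.78/0.357 = 2.185; AUC_iv,0→∞ = 198.97375 + 2.185 = 201.15875 mg/L·hr
Trapezoidal AUC_0→14.5 (rectal suppository):
  [0→2]: (0.00+3.23)/2 × 2 = 3.23
  [2→3]: (3.23+2.59)/2 × 1 = 2.91
  [3→6]: (2.59+0.97)/2 × 3 = 5.34
  [6→6.5]: (0.97+0.82)/2 × 0.5 = 0.4475
  [6.5→10.5]: (0.82+0.20)/2 × 4 = 2.04
  [10.5→14.5]: (0.20+0.05)/2 × 4 = 0.5
  Sum = 14.4675 mg/L·hr
rectal suppository tail: 0.05/0.357 = 0.140; AUC_ev,0→∞ = 14.4675 + 0.140 = 14.6075 mg/L·hr
F = (AUC_ev/D_ev)/(AUC_iv/D_iv) = (14.6075/12.5)/(201.15875/5) = 1.1686/40.23175 = 0.0290

F = 0.0290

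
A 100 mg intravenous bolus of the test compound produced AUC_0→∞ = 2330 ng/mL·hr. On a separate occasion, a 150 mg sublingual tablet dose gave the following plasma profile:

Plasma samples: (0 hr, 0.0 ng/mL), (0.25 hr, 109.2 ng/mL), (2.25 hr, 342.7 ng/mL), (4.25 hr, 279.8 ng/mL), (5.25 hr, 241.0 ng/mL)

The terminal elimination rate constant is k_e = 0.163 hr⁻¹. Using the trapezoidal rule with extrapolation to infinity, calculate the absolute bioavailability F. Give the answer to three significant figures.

F = 0.809

Trapezoidal AUC_0→5.25 (sublingual tablet):
  [0→0.25]: (0.0+109.2)/2 × 0.25 = 13.65
  [0.25→2.25]: (109.2+342.7)/2 × 2 = 451.9
  [2.25→4.25]: (342.7+279.8)/2 × 2 = 622.5
  [4.25→5.25]: (279.8+241.0)/2 × 1 = 260.4
  Sum = 1348.45 ng/mL·hr
Tail: C_last/k_e = 241.0/0.163 = 1478.528
AUC_0→∞ (sublingual tablet) = 1348.45 + 1478.528 = 2826.978 ng/mL·hr
F = (AUC_ev/D_ev)/(AUC_iv/D_iv) = (2826.978/150)/(2330/100) = 18.84652/23.3 = 0.8089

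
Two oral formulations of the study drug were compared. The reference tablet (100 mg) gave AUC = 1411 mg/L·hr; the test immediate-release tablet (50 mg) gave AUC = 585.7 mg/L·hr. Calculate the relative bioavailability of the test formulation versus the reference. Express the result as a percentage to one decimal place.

F_rel = (AUC_test/D_test) / (AUC_ref/D_ref)
      = (585.7/50) / (1411/100)
      = 11.714 / 14.11 = 0.8302 = 83.02%

F_rel = 83.0%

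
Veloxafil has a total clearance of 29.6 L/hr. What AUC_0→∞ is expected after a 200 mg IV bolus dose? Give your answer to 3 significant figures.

AUC_0→∞ = Dose_iv / CL
        = 200 / 29.6 = 6.75676 mg/L·hr

AUC = 6.76 mg/L·hr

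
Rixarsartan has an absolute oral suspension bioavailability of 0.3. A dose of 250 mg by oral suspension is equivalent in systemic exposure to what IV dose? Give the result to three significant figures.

D_iv = 75.0 mg

Systemic exposure from an extravascular dose = F × D_ev, so the equivalent IV dose is F × D_ev.
D_iv = F × D_ev = 0.3 × 250 = 75 mg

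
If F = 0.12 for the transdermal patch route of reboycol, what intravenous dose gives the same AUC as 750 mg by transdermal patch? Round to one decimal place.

D_iv = 90.0 mg

Systemic exposure from an extravascular dose = F × D_ev, so the equivalent IV dose is F × D_ev.
D_iv = F × D_ev = 0.12 × 750 = 90 mg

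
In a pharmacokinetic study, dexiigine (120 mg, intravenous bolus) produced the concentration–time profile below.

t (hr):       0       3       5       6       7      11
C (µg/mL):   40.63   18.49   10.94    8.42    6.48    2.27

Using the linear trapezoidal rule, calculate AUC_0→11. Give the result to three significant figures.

Trapezoidal AUC_0→11:
  [0→3]: (40.63+18.49)/2 × 3 = 88.68
  [3→5]: (18.49+10.94)/2 × 2 = 29.43
  [5→6]: (10.94+8.42)/2 × 1 = 9.68
  [6→7]: (8.42+6.48)/2 × 1 = 7.45
  [7→11]: (6.48+2.27)/2 × 4 = 17.5
  Sum = 152.74 µg/mL·hr

AUC = 153 µg/mL·hr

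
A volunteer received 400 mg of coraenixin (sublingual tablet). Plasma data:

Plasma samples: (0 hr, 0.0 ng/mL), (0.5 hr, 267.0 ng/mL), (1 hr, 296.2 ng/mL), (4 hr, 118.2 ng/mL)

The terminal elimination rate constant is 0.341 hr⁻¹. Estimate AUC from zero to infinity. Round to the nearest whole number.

AUC = 1176 ng/mL·hr

Trapezoidal AUC_0→4:
  [0→0.5]: (0.0+267.0)/2 × 0.5 = 66.75
  [0.5→1]: (267.0+296.2)/2 × 0.5 = 140.8
  [1→4]: (296.2+118.2)/2 × 3 = 621.6
  Sum = 829.15 ng/mL·hr
Extrapolated tail: C_last / k_e = 118.2 / 0.341 = 346.628
AUC_0→∞ = 829.15 + 346.628 = 1175.778 ng/mL·hr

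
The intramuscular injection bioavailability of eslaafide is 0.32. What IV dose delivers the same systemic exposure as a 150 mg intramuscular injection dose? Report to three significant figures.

Systemic exposure from an extravascular dose = F × D_ev, so the equivalent IV dose is F × D_ev.
D_iv = F × D_ev = 0.32 × 150 = 48 mg

D_iv = 48.0 mg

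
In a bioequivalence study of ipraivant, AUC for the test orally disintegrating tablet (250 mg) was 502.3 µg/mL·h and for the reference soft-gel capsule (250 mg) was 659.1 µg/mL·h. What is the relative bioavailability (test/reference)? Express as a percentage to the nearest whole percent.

F_rel = (AUC_test/D_test) / (AUC_ref/D_ref)
      = (502.3/250) / (659.1/250)
      = 2.0092 / 2.6364 = 0.7621 = 76.21%

F_rel = 76%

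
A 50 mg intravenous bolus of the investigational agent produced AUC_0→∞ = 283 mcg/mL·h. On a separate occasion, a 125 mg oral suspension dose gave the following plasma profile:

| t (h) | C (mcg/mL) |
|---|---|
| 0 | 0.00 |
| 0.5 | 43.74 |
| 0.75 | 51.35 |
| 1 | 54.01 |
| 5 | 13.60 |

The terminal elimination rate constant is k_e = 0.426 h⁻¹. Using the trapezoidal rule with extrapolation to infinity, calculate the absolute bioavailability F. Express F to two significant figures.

F = 0.29

Trapezoidal AUC_0→5 (oral suspension):
  [0→0.5]: (0.00+43.74)/2 × 0.5 = 10.935
  [0.5→0.75]: (43.74+51.35)/2 × 0.25 = 11.88625
  [0.75→1]: (51.35+54.01)/2 × 0.25 = 13.17
  [1→5]: (54.01+13.60)/2 × 4 = 135.22
  Sum = 171.21125 mcg/mL·h
Tail: C_last/k_e = 13.60/0.426 = 31.925
AUC_0→∞ (oral suspension) = 171.21125 + 31.925 = 203.13625 mcg/mL·h
F = (AUC_ev/D_ev)/(AUC_iv/D_iv) = (203.13625/125)/(283/50) = 1.62509/5.66 = 0.2871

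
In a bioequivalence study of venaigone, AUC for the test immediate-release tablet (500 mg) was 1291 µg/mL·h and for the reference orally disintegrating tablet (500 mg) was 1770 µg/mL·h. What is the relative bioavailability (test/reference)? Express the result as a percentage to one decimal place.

F_rel = (AUC_test/D_test) / (AUC_ref/D_ref)
      = (1291/500) / (1770/500)
      = 2.582 / 3.54 = 0.7294 = 72.94%

F_rel = 72.9%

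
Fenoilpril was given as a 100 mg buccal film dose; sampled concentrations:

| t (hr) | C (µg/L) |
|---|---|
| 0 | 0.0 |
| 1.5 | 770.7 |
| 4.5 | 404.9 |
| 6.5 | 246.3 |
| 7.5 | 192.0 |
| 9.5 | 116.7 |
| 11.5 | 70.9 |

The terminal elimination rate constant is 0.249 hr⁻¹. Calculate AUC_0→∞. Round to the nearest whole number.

Trapezoidal AUC_0→11.5:
  [0→1.5]: (0.0+770.7)/2 × 1.5 = 578.025
  [1.5→4.5]: (770.7+404.9)/2 × 3 = 1763.4
  [4.5→6.5]: (404.9+246.3)/2 × 2 = 651.2
  [6.5→7.5]: (246.3+192.0)/2 × 1 = 219.15
  [7.5→9.5]: (192.0+116.7)/2 × 2 = 308.7
  [9.5→11.5]: (116.7+70.9)/2 × 2 = 187.6
  Sum = 3708.075 µg/L·hr
Extrapolated tail: C_last / k_e = 70.9 / 0.249 = 284.739
AUC_0→∞ = 3708.075 + 284.739 = 3992.814 µg/L·hr

AUC = 3993 µg/L·hr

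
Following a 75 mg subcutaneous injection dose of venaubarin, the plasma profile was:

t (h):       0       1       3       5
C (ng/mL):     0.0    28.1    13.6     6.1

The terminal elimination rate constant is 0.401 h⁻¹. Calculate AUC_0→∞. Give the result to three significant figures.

AUC = 90.7 ng/mL·h

Trapezoidal AUC_0→5:
  [0→1]: (0.0+28.1)/2 × 1 = 14.05
  [1→3]: (28.1+13.6)/2 × 2 = 41.7
  [3→5]: (13.6+6.1)/2 × 2 = 19.7
  Sum = 75.45 ng/mL·h
Extrapolated tail: C_last / k_e = 6.1 / 0.401 = 15.212
AUC_0→∞ = 75.45 + 15.212 = 90.662 ng/mL·h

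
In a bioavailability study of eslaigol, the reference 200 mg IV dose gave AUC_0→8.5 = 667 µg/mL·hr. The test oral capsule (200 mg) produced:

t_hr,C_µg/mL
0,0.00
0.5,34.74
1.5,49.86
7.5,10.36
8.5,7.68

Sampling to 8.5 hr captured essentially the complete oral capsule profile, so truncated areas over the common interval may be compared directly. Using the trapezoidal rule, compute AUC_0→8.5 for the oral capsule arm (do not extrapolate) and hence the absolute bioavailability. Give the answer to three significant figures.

Trapezoidal AUC_0→8.5 (oral capsule):
  [0→0.5]: (0.00+34.74)/2 × 0.5 = 8.685
  [0.5→1.5]: (34.74+49.86)/2 × 1 = 42.3
  [1.5→7.5]: (49.86+10.36)/2 × 6 = 180.66
  [7.5→8.5]: (10.36+7.68)/2 × 1 = 9.02
  Sum = 240.665 µg/mL·hr
F = (AUC_ev/D_ev)/(AUC_iv/D_iv) = (240.665/200)/(667/200) = 1.203325/3.335 = 0.3608

F = 0.361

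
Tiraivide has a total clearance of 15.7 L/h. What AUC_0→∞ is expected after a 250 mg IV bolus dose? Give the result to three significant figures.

AUC = 15.9 mg/L·h

AUC_0→∞ = Dose_iv / CL
        = 250 / 15.7 = 15.9236 mg/L·h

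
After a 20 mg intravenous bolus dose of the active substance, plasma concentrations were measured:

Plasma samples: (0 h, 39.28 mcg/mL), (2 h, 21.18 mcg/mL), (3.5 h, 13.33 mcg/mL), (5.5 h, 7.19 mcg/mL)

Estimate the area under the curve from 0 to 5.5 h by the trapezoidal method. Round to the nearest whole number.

Trapezoidal AUC_0→5.5:
  [0→2]: (39.28+21.18)/2 × 2 = 60.46
  [2→3.5]: (21.18+13.33)/2 × 1.5 = 25.8825
  [3.5→5.5]: (13.33+7.19)/2 × 2 = 20.52
  Sum = 106.8625 mcg/mL·h

AUC = 107 mcg/mL·h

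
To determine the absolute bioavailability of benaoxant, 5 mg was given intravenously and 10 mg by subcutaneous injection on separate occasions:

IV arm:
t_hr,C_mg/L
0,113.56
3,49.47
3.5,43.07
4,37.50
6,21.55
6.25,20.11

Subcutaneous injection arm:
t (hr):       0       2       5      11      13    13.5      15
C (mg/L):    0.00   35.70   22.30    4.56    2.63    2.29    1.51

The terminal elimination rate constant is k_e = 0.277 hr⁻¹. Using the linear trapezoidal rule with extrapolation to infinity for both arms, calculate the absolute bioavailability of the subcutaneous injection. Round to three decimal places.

Trapezoidal AUC_0→6.25 (IV):
  [0→3]: (113.56+49.47)/2 × 3 = 244.545
  [3→3.5]: (49.47+43.07)/2 × 0.5 = 23.135
  [3.5→4]: (43.07+37.50)/2 × 0.5 = 20.1425
  [4→6]: (37.50+21.55)/2 × 2 = 59.05
  [6→6.25]: (21.55+20.11)/2 × 0.25 = 5.2075
  Sum = 352.08 mg/L·hr
IV tail: 20.11/0.277 = 72.599; AUC_iv,0→∞ = 352.08 + 72.599 = 424.679 mg/L·hr
Trapezoidal AUC_0→15 (subcutaneous injection):
  [0→2]: (0.00+35.70)/2 × 2 = 35.7
  [2→5]: (35.70+22.30)/2 × 3 = 87.0
  [5→11]: (22.30+4.56)/2 × 6 = 80.58
  [11→13]: (4.56+2.63)/2 × 2 = 7.19
  [13→13.5]: (2.63+2.29)/2 × 0.5 = 1.23
  [13.5→15]: (2.29+1.51)/2 × 1.5 = 2.85
  Sum = 214.55 mg/L·hr
subcutaneous injection tail: 1.51/0.277 = 5.451; AUC_ev,0→∞ = 214.55 + 5.451 = 220.001 mg/L·hr
F = (AUC_ev/D_ev)/(AUC_iv/D_iv) = (220.001/10)/(424.679/5) = 22.0001/84.9358 = 0.2590

F = 0.259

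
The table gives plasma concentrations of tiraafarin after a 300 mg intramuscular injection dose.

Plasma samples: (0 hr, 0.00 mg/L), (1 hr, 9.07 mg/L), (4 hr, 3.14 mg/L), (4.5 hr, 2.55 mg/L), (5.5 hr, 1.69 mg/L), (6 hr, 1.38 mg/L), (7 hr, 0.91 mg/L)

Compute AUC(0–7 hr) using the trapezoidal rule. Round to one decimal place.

AUC = 28.3 mg/L·hr

Trapezoidal AUC_0→7:
  [0→1]: (0.00+9.07)/2 × 1 = 4.535
  [1→4]: (9.07+3.14)/2 × 3 = 18.315
  [4→4.5]: (3.14+2.55)/2 × 0.5 = 1.4225
  [4.5→5.5]: (2.55+1.69)/2 × 1 = 2.12
  [5.5→6]: (1.69+1.38)/2 × 0.5 = 0.7675
  [6→7]: (1.38+0.91)/2 × 1 = 1.145
  Sum = 28.305 mg/L·hr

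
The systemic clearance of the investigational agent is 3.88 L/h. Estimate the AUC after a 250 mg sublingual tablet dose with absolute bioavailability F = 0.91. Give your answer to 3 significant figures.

AUC = 58.6 mg/L·h

AUC_0→∞ = F × Dose / CL
        = 0.91 × 250 / 3.88 = 58.634 mg/L·h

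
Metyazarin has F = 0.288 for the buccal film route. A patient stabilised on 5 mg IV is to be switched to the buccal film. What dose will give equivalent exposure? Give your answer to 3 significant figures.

D_buccal = 17.4 mg

For equal systemic exposure: F × D_ev = D_iv
D_ev = D_iv / F = 5 / 0.288 = 17.3611 mg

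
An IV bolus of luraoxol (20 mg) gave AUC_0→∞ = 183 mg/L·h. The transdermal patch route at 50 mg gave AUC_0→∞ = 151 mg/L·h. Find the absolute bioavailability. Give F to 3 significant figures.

F = (AUC_ev / D_ev) / (AUC_iv / D_iv)
  = (151/50) / (183/20)
  = 3.02 / 9.15 = 0.3301

F = 0.330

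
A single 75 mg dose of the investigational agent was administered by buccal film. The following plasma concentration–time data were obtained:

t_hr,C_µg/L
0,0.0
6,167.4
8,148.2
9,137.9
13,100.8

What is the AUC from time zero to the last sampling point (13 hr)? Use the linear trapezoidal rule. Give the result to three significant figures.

Trapezoidal AUC_0→13:
  [0→6]: (0.0+167.4)/2 × 6 = 502.2
  [6→8]: (167.4+148.2)/2 × 2 = 315.6
  [8→9]: (148.2+137.9)/2 × 1 = 143.05
  [9→13]: (137.9+100.8)/2 × 4 = 477.4
  Sum = 1438.25 µg/L·hr

AUC = 1440 µg/L·hr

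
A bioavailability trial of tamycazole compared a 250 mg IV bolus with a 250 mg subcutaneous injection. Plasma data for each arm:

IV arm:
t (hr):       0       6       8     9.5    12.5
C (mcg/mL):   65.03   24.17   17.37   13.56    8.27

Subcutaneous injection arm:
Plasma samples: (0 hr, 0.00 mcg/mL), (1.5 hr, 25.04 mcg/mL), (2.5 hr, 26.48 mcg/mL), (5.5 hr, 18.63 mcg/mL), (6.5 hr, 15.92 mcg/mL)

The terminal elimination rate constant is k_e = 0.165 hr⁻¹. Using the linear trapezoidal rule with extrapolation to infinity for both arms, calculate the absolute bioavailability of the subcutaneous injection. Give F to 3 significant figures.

Trapezoidal AUC_0→12.5 (IV):
  [0→6]: (65.03+24.17)/2 × 6 = 267.6
  [6→8]: (24.17+17.37)/2 × 2 = 41.54
  [8→9.5]: (17.37+13.56)/2 × 1.5 = 23.1975
  [9.5→12.5]: (13.56+8.27)/2 × 3 = 32.745
  Sum = 365.0825 mcg/mL·hr
IV tail: 8.27/0.165 = 50.121; AUC_iv,0→∞ = 365.0825 + 50.121 = 415.2035 mcg/mL·hr
Trapezoidal AUC_0→6.5 (subcutaneous injection):
  [0→1.5]: (0.00+25.04)/2 × 1.5 = 18.78
  [1.5→2.5]: (25.04+26.48)/2 × 1 = 25.76
  [2.5→5.5]: (26.48+18.63)/2 × 3 = 67.665
  [5.5→6.5]: (18.63+15.92)/2 × 1 = 17.275
  Sum = 129.48 mcg/mL·hr
subcutaneous injection tail: 15.92/0.165 = 96.485; AUC_ev,0→∞ = 129.48 + 96.485 = 225.965 mcg/mL·hr
F = (AUC_ev/D_ev)/(AUC_iv/D_iv) = (225.965/250)/(415.2035/250) = 0.90386/1.660814 = 0.5442

F = 0.544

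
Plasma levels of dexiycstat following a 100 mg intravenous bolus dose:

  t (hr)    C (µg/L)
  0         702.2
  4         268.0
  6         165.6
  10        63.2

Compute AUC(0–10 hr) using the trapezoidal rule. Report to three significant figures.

AUC = 2830 µg/L·hr

Trapezoidal AUC_0→10:
  [0→4]: (702.2+268.0)/2 × 4 = 1940.4
  [4→6]: (268.0+165.6)/2 × 2 = 433.6
  [6→10]: (165.6+63.2)/2 × 4 = 457.6
  Sum = 2831.6 µg/L·hr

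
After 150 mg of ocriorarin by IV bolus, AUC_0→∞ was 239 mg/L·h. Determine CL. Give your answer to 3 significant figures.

CL = 0.628 L/h

CL = Dose_iv / AUC_0→∞
   = 150 / 239 = 0.627615 L/h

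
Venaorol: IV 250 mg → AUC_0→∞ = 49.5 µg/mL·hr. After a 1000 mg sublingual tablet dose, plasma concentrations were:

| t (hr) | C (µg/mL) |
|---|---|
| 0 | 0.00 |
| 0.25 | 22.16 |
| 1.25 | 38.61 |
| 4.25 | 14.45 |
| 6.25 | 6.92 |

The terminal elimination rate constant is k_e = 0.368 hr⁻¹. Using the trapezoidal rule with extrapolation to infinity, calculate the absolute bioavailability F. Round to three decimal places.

F = 0.772

Trapezoidal AUC_0→6.25 (sublingual tablet):
  [0→0.25]: (0.00+22.16)/2 × 0.25 = 2.77
  [0.25→1.25]: (22.16+38.61)/2 × 1 = 30.385
  [1.25→4.25]: (38.61+14.45)/2 × 3 = 79.59
  [4.25→6.25]: (14.45+6.92)/2 × 2 = 21.37
  Sum = 134.115 µg/mL·hr
Tail: C_last/k_e = 6.92/0.368 = 18.804
AUC_0→∞ (sublingual tablet) = 134.115 + 18.804 = 152.919 µg/mL·hr
F = (AUC_ev/D_ev)/(AUC_iv/D_iv) = (152.919/1000)/(49.5/250) = 0.152919/0.198 = 0.7723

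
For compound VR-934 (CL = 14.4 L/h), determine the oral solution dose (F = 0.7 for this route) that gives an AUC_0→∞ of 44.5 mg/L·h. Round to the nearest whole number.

Dose = CL × AUC_0→∞ / F
     = 14.4 × 44.5 / 0.7 = 915.429 mg

Dose = 915 mg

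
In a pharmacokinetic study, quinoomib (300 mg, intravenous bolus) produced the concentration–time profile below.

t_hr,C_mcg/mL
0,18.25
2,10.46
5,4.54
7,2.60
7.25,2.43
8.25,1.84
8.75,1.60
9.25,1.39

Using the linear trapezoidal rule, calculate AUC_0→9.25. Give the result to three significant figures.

Trapezoidal AUC_0→9.25:
  [0→2]: (18.25+10.46)/2 × 2 = 28.71
  [2→5]: (10.46+4.54)/2 × 3 = 22.5
  [5→7]: (4.54+2.60)/2 × 2 = 7.14
  [7→7.25]: (2.60+2.43)/2 × 0.25 = 0.62875
  [7.25→8.25]: (2.43+1.84)/2 × 1 = 2.135
  [8.25→8.75]: (1.84+1.60)/2 × 0.5 = 0.86
  [8.75→9.25]: (1.60+1.39)/2 × 0.5 = 0.7475
  Sum = 62.72125 mcg/mL·hr

AUC = 62.7 mcg/mL·hr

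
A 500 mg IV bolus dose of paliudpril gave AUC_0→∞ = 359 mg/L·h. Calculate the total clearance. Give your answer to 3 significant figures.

CL = Dose_iv / AUC_0→∞
   = 500 / 359 = 1.39276 L/h

CL = 1.39 L/h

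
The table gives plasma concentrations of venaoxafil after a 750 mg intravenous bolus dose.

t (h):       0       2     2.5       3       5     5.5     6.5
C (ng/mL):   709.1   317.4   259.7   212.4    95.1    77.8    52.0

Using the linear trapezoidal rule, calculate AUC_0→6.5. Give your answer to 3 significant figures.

Trapezoidal AUC_0→6.5:
  [0→2]: (709.1+317.4)/2 × 2 = 1026.5
  [2→2.5]: (317.4+259.7)/2 × 0.5 = 144.275
  [2.5→3]: (259.7+212.4)/2 × 0.5 = 118.025
  [3→5]: (212.4+95.1)/2 × 2 = 307.5
  [5→5.5]: (95.1+77.8)/2 × 0.5 = 43.225
  [5.5→6.5]: (77.8+52.0)/2 × 1 = 64.9
  Sum = 1704.425 ng/mL·h

AUC = 1700 ng/mL·h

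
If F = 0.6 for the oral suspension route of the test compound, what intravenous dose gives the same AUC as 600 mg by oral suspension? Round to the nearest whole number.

Systemic exposure from an extravascular dose = F × D_ev, so the equivalent IV dose is F × D_ev.
D_iv = F × D_ev = 0.6 × 600 = 360 mg

D_iv = 360 mg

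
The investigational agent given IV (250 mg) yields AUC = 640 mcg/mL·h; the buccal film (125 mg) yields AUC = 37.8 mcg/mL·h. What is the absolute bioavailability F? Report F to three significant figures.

F = 0.118

F = (AUC_ev / D_ev) / (AUC_iv / D_iv)
  = (37.8/125) / (640/250)
  = 0.3024 / 2.56 = 0.1181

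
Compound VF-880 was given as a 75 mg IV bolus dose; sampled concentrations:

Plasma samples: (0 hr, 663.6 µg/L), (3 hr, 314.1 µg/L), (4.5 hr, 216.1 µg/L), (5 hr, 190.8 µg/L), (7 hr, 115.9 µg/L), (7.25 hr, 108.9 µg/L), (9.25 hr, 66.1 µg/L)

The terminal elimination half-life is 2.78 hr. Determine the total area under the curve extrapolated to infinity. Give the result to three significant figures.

AUC = 2740 µg/L·hr

Trapezoidal AUC_0→9.25:
  [0→3]: (663.6+314.1)/2 × 3 = 1466.55
  [3→4.5]: (314.1+216.1)/2 × 1.5 = 397.65
  [4.5→5]: (216.1+190.8)/2 × 0.5 = 101.725
  [5→7]: (190.8+115.9)/2 × 2 = 306.7
  [7→7.25]: (115.9+108.9)/2 × 0.25 = 28.1
  [7.25→9.25]: (108.9+66.1)/2 × 2 = 175.0
  Sum = 2475.725 µg/L·hr
k_e = ln2 / t½ = 0.693147 / 2.78 = 0.2493 hr^-1
Extrapolated tail: C_last / k_e = 66.1 / 0.2493 = 265.142
AUC_0→∞ = 2475.725 + 265.142 = 2740.867 µg/L·hr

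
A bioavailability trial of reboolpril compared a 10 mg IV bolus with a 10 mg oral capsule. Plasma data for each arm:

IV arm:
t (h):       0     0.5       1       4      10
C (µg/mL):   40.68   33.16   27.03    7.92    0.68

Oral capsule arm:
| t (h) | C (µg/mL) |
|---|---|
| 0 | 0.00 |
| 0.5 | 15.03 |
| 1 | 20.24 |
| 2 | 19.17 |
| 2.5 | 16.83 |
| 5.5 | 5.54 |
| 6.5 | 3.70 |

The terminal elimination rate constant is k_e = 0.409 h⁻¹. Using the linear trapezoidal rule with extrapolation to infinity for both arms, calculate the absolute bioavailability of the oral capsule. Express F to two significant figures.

Trapezoidal AUC_0→10 (IV):
  [0→0.5]: (40.68+33.16)/2 × 0.5 = 18.46
  [0.5→1]: (33.16+27.03)/2 × 0.5 = 15.0475
  [1→4]: (27.03+7.92)/2 × 3 = 52.425
  [4→10]: (7.92+0.68)/2 × 6 = 25.8
  Sum = 111.7325 µg/mL·h
IV tail: 0.68/0.409 = 1.663; AUC_iv,0→∞ = 111.7325 + 1.663 = 113.3955 µg/mL·h
Trapezoidal AUC_0→6.5 (oral capsule):
  [0→0.5]: (0.00+15.03)/2 × 0.5 = 3.7575
  [0.5→1]: (15.03+20.24)/2 × 0.5 = 8.8175
  [1→2]: (20.24+19.17)/2 × 1 = 19.705
  [2→2.5]: (19.17+16.83)/2 × 0.5 = 9.0
  [2.5→5.5]: (16.83+5.54)/2 × 3 = 33.555
  [5.5→6.5]: (5.54+3.70)/2 × 1 = 4.62
  Sum = 79.455 µg/mL·h
oral capsule tail: 3.70/0.409 = 9.046; AUC_ev,0→∞ = 79.455 + 9.046 = 88.501 µg/mL·h
F = (AUC_ev/D_ev)/(AUC_iv/D_iv) = (88.501/10)/(113.3955/10) = 8.8501/11.33955 = 0.7805

F = 0.78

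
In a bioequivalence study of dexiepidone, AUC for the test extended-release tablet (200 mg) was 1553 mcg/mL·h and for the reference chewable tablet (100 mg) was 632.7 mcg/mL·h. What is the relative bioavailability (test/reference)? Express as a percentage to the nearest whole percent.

F_rel = 123%

F_rel = (AUC_test/D_test) / (AUC_ref/D_ref)
      = (1553/200) / (632.7/100)
      = 7.765 / 6.327 = 1.2273 = 122.73%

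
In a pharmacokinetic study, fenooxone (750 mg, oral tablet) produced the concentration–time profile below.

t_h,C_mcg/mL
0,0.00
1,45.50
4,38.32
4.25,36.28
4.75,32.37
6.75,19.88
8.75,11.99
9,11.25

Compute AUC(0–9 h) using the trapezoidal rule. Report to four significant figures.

Trapezoidal AUC_0→9:
  [0→1]: (0.00+45.50)/2 × 1 = 22.75
  [1→4]: (45.50+38.32)/2 × 3 = 125.73
  [4→4.25]: (38.32+36.28)/2 × 0.25 = 9.325
  [4.25→4.75]: (36.28+32.37)/2 × 0.5 = 17.1625
  [4.75→6.75]: (32.37+19.88)/2 × 2 = 52.25
  [6.75→8.75]: (19.88+11.99)/2 × 2 = 31.87
  [8.75→9]: (11.99+11.25)/2 × 0.25 = 2.905
  Sum = 261.9925 mcg/mL·h

AUC = 262.0 mcg/mL·h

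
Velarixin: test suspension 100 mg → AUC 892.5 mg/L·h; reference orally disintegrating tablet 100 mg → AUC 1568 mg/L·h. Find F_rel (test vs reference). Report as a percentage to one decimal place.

F_rel = (AUC_test/D_test) / (AUC_ref/D_ref)
      = (892.5/100) / (1568/100)
      = 8.925 / 15.68 = 0.5692 = 56.92%

F_rel = 56.9%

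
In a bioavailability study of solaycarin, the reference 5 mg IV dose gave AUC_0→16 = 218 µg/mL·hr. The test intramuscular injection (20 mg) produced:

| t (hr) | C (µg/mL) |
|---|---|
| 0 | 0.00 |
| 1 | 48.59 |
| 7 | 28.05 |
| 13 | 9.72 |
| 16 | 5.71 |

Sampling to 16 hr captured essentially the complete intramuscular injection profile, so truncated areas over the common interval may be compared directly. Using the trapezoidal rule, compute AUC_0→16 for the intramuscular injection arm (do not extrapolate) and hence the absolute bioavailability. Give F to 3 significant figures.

Trapezoidal AUC_0→16 (intramuscular injection):
  [0→1]: (0.00+48.59)/2 × 1 = 24.295
  [1→7]: (48.59+28.05)/2 × 6 = 229.92
  [7→13]: (28.05+9.72)/2 × 6 = 113.31
  [13→16]: (9.72+5.71)/2 × 3 = 23.145
  Sum = 390.67 µg/mL·hr
F = (AUC_ev/D_ev)/(AUC_iv/D_iv) = (390.67/20)/(218/5) = 19.5335/43.6 = 0.4480

F = 0.448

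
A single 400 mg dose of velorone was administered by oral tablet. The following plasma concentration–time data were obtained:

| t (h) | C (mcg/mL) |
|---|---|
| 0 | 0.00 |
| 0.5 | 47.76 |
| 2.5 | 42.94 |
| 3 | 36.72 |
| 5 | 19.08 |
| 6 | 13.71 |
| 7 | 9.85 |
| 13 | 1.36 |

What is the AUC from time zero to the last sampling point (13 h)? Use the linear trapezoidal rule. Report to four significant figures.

AUC = 240.2 mcg/mL·h

Trapezoidal AUC_0→13:
  [0→0.5]: (0.00+47.76)/2 × 0.5 = 11.94
  [0.5→2.5]: (47.76+42.94)/2 × 2 = 90.7
  [2.5→3]: (42.94+36.72)/2 × 0.5 = 19.915
  [3→5]: (36.72+19.08)/2 × 2 = 55.8
  [5→6]: (19.08+13.71)/2 × 1 = 16.395
  [6→7]: (13.71+9.85)/2 × 1 = 11.78
  [7→13]: (9.85+1.36)/2 × 6 = 33.63
  Sum = 240.16 mcg/mL·h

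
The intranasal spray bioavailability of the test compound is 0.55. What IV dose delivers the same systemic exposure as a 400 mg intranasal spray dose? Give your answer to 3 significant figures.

Systemic exposure from an extravascular dose = F × D_ev, so the equivalent IV dose is F × D_ev.
D_iv = F × D_ev = 0.55 × 400 = 220 mg

D_iv = 220 mg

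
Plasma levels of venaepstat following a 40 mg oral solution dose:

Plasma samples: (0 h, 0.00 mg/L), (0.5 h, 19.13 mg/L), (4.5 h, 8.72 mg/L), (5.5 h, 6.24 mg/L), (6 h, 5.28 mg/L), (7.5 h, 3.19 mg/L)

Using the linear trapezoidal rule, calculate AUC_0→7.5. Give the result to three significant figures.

AUC = 77.2 mg/L·h

Trapezoidal AUC_0→7.5:
  [0→0.5]: (0.00+19.13)/2 × 0.5 = 4.7825
  [0.5→4.5]: (19.13+8.72)/2 × 4 = 55.7
  [4.5→5.5]: (8.72+6.24)/2 × 1 = 7.48
  [5.5→6]: (6.24+5.28)/2 × 0.5 = 2.88
  [6→7.5]: (5.28+3.19)/2 × 1.5 = 6.3525
  Sum = 77.195 mg/L·h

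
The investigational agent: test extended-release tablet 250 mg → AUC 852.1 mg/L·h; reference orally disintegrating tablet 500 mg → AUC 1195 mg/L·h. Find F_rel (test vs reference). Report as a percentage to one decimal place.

F_rel = (AUC_test/D_test) / (AUC_ref/D_ref)
      = (852.1/250) / (1195/500)
      = 3.4084 / 2.39 = 1.4261 = 142.61%

F_rel = 142.6%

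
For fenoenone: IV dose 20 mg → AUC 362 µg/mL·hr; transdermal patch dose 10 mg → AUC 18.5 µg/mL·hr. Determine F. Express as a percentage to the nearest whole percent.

F = (AUC_ev / D_ev) / (AUC_iv / D_iv)
  = (18.5/10) / (362/20)
  = 1.85 / 18.1 = 0.1022
  = 10.22%

F = 10%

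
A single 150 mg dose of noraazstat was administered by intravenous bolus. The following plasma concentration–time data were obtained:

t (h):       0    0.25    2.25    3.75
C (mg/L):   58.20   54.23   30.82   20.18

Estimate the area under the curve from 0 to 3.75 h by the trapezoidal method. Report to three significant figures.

Trapezoidal AUC_0→3.75:
  [0→0.25]: (58.20+54.23)/2 × 0.25 = 14.05375
  [0.25→2.25]: (54.23+30.82)/2 × 2 = 85.05
  [2.25→3.75]: (30.82+20.18)/2 × 1.5 = 38.25
  Sum = 137.35375 mg/L·h

AUC = 137 mg/L·h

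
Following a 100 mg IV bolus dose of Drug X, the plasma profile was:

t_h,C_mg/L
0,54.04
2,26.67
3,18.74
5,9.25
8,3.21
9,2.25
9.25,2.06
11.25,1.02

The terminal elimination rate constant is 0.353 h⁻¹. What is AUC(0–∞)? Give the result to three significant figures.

AUC = 159 mg/L·h

Trapezoidal AUC_0→11.25:
  [0→2]: (54.04+26.67)/2 × 2 = 80.71
  [2→3]: (26.67+18.74)/2 × 1 = 22.705
  [3→5]: (18.74+9.25)/2 × 2 = 27.99
  [5→8]: (9.25+3.21)/2 × 3 = 18.69
  [8→9]: (3.21+2.25)/2 × 1 = 2.73
  [9→9.25]: (2.25+2.06)/2 × 0.25 = 0.53875
  [9.25→11.25]: (2.06+1.02)/2 × 2 = 3.08
  Sum = 156.44375 mg/L·h
Extrapolated tail: C_last / k_e = 1.02 / 0.353 = 2.890
AUC_0→∞ = 156.44375 + 2.890 = 159.33375 mg/L·h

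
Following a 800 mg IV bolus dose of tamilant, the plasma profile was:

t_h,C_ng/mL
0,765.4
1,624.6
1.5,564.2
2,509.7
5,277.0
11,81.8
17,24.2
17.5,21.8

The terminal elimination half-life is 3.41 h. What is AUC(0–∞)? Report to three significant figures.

Trapezoidal AUC_0→17.5:
  [0→1]: (765.4+624.6)/2 × 1 = 695.0
  [1→1.5]: (624.6+564.2)/2 × 0.5 = 297.2
  [1.5→2]: (564.2+509.7)/2 × 0.5 = 268.475
  [2→5]: (509.7+277.0)/2 × 3 = 1180.05
  [5→11]: (277.0+81.8)/2 × 6 = 1076.4
  [11→17]: (81.8+24.2)/2 × 6 = 318.0
  [17→17.5]: (24.2+21.8)/2 × 0.5 = 11.5
  Sum = 3846.625 ng/mL·h
k_e = ln2 / t½ = 0.693147 / 3.41 = 0.2033 h^-1
Extrapolated tail: C_last / k_e = 21.8 / 0.2033 = 107.231
AUC_0→∞ = 3846.625 + 107.231 = 3953.856 ng/mL·h

AUC = 3950 ng/mL·h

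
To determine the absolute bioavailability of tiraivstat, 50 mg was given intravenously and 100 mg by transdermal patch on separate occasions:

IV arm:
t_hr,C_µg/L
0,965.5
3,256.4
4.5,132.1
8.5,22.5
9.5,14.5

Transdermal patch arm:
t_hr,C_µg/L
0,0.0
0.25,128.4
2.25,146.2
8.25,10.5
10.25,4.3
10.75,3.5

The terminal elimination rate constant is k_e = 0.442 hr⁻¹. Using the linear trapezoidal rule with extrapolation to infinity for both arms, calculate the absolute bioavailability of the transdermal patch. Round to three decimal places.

F = 0.158

Trapezoidal AUC_0→9.5 (IV):
  [0→3]: (965.5+256.4)/2 × 3 = 1832.85
  [3→4.5]: (256.4+132.1)/2 × 1.5 = 291.375
  [4.5→8.5]: (132.1+22.5)/2 × 4 = 309.2
  [8.5→9.5]: (22.5+14.5)/2 × 1 = 18.5
  Sum = 2451.925 µg/L·hr
IV tail: 14.5/0.442 = 32.805; AUC_iv,0→∞ = 2451.925 + 32.805 = 2484.73 µg/L·hr
Trapezoidal AUC_0→10.75 (transdermal patch):
  [0→0.25]: (0.0+128.4)/2 × 0.25 = 16.05
  [0.25→2.25]: (128.4+146.2)/2 × 2 = 274.6
  [2.25→8.25]: (146.2+10.5)/2 × 6 = 470.1
  [8.25→10.25]: (10.5+4.3)/2 × 2 = 14.8
  [10.25→10.75]: (4.3+3.5)/2 × 0.5 = 1.95
  Sum = 777.5 µg/L·hr
transdermal patch tail: 3.5/0.442 = 7.919; AUC_ev,0→∞ = 777.5 + 7.919 = 785.419 µg/L·hr
F = (AUC_ev/D_ev)/(AUC_iv/D_iv) = (785.419/100)/(2484.73/50) = 7.85419/49.6946 = 0.1580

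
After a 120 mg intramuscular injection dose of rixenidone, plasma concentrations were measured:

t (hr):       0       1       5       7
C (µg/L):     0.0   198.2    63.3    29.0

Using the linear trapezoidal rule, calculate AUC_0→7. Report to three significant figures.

AUC = 714 µg/L·hr

Trapezoidal AUC_0→7:
  [0→1]: (0.0+198.2)/2 × 1 = 99.1
  [1→5]: (198.2+63.3)/2 × 4 = 523.0
  [5→7]: (63.3+29.0)/2 × 2 = 92.3
  Sum = 714.4 µg/L·hr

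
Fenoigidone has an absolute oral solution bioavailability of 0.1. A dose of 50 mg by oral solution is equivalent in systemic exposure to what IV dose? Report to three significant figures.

Systemic exposure from an extravascular dose = F × D_ev, so the equivalent IV dose is F × D_ev.
D_iv = F × D_ev = 0.1 × 50 = 5 mg

D_iv = 5.00 mg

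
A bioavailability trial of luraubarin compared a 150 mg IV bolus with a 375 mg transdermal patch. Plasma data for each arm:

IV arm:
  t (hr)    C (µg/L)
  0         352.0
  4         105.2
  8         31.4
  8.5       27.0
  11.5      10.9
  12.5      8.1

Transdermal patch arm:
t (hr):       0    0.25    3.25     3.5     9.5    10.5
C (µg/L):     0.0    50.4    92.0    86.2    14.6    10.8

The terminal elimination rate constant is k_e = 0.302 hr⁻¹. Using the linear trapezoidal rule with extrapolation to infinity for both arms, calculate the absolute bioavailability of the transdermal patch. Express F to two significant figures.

F = 0.18

Trapezoidal AUC_0→12.5 (IV):
  [0→4]: (352.0+105.2)/2 × 4 = 914.4
  [4→8]: (105.2+31.4)/2 × 4 = 273.2
  [8→8.5]: (31.4+27.0)/2 × 0.5 = 14.6
  [8.5→11.5]: (27.0+10.9)/2 × 3 = 56.85
  [11.5→12.5]: (10.9+8.1)/2 × 1 = 9.5
  Sum = 1268.55 µg/L·hr
IV tail: 8.1/0.302 = 26.821; AUC_iv,0→∞ = 1268.55 + 26.821 = 1295.371 µg/L·hr
Trapezoidal AUC_0→10.5 (transdermal patch):
  [0→0.25]: (0.0+50.4)/2 × 0.25 = 6.3
  [0.25→3.25]: (50.4+92.0)/2 × 3 = 213.6
  [3.25→3.5]: (92.0+86.2)/2 × 0.25 = 22.275
  [3.5→9.5]: (86.2+14.6)/2 × 6 = 302.4
  [9.5→10.5]: (14.6+10.8)/2 × 1 = 12.7
  Sum = 557.275 µg/L·hr
transdermal patch tail: 10.8/0.302 = 35.762; AUC_ev,0→∞ = 557.275 + 35.762 = 593.037 µg/L·hr
F = (AUC_ev/D_ev)/(AUC_iv/D_iv) = (593.037/375)/(1295.371/150) = 1.581432/8.63581 = 0.1831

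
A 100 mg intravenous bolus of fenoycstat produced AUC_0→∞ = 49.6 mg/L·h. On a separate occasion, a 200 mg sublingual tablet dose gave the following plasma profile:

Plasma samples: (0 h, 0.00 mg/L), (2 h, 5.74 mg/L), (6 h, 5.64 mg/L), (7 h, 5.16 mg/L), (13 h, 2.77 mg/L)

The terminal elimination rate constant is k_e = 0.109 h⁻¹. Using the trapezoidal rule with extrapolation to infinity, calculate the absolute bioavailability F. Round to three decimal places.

F = 0.838

Trapezoidal AUC_0→13 (sublingual tablet):
  [0→2]: (0.00+5.74)/2 × 2 = 5.74
  [2→6]: (5.74+5.64)/2 × 4 = 22.76
  [6→7]: (5.64+5.16)/2 × 1 = 5.4
  [7→13]: (5.16+2.77)/2 × 6 = 23.79
  Sum = 57.69 mg/L·h
Tail: C_last/k_e = 2.77/0.109 = 25.413
AUC_0→∞ (sublingual tablet) = 57.69 + 25.413 = 83.103 mg/L·h
F = (AUC_ev/D_ev)/(AUC_iv/D_iv) = (83.103/200)/(49.6/100) = 0.415515/0.496 = 0.8377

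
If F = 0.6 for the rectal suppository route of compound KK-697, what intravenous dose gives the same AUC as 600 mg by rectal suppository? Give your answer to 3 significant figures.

Systemic exposure from an extravascular dose = F × D_ev, so the equivalent IV dose is F × D_ev.
D_iv = F × D_ev = 0.6 × 600 = 360 mg

D_iv = 360 mg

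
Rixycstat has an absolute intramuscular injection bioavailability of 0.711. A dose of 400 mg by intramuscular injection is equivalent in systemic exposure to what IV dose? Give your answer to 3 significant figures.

Systemic exposure from an extravascular dose = F × D_ev, so the equivalent IV dose is F × D_ev.
D_iv = F × D_ev = 0.711 × 400 = 284.4 mg

D_iv = 284 mg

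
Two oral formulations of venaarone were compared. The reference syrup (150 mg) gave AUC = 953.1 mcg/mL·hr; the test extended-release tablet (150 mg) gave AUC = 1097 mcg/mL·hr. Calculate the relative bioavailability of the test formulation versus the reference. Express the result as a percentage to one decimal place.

F_rel = (AUC_test/D_test) / (AUC_ref/D_ref)
      = (1097/150) / (953.1/150)
      = 7.31333 / 6.354 = 1.1510 = 115.10%

F_rel = 115.1%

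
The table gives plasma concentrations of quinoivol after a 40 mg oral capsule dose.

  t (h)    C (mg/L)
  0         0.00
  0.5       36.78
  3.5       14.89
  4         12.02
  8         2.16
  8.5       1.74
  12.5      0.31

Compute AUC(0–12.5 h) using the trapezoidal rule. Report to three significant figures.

AUC = 127 mg/L·h

Trapezoidal AUC_0→12.5:
  [0→0.5]: (0.00+36.78)/2 × 0.5 = 9.195
  [0.5→3.5]: (36.78+14.89)/2 × 3 = 77.505
  [3.5→4]: (14.89+12.02)/2 × 0.5 = 6.7275
  [4→8]: (12.02+2.16)/2 × 4 = 28.36
  [8→8.5]: (2.16+1.74)/2 × 0.5 = 0.975
  [8.5→12.5]: (1.74+0.31)/2 × 4 = 4.1
  Sum = 126.8625 mg/L·h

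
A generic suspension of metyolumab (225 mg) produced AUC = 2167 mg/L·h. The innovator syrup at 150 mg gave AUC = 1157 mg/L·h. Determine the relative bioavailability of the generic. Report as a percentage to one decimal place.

F_rel = (AUC_test/D_test) / (AUC_ref/D_ref)
      = (2167/225) / (1157/150)
      = 9.63111 / 7.71333 = 1.2486 = 124.86%

F_rel = 124.9%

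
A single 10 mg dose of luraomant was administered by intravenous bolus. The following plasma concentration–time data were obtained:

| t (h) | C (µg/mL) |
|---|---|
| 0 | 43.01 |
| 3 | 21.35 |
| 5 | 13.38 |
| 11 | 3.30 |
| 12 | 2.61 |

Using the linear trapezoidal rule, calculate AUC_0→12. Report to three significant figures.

Trapezoidal AUC_0→12:
  [0→3]: (43.01+21.35)/2 × 3 = 96.54
  [3→5]: (21.35+13.38)/2 × 2 = 34.73
  [5→11]: (13.38+3.30)/2 × 6 = 50.04
  [11→12]: (3.30+2.61)/2 × 1 = 2.955
  Sum = 184.265 µg/mL·h

AUC = 184 µg/mL·h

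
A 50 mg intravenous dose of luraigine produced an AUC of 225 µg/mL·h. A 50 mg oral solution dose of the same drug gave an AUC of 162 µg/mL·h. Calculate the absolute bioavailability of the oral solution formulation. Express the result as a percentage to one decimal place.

F = 72.0%

F = (AUC_ev / D_ev) / (AUC_iv / D_iv)
  = (162/50) / (225/50)
  = 3.24 / 4.5 = 0.7200
  = 72.00%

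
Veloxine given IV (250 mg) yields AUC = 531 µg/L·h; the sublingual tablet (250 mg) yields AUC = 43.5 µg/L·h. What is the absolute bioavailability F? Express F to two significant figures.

F = (AUC_ev / D_ev) / (AUC_iv / D_iv)
  = (43.5/250) / (531/250)
  = 0.174 / 2.124 = 0.0819

F = 0.082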